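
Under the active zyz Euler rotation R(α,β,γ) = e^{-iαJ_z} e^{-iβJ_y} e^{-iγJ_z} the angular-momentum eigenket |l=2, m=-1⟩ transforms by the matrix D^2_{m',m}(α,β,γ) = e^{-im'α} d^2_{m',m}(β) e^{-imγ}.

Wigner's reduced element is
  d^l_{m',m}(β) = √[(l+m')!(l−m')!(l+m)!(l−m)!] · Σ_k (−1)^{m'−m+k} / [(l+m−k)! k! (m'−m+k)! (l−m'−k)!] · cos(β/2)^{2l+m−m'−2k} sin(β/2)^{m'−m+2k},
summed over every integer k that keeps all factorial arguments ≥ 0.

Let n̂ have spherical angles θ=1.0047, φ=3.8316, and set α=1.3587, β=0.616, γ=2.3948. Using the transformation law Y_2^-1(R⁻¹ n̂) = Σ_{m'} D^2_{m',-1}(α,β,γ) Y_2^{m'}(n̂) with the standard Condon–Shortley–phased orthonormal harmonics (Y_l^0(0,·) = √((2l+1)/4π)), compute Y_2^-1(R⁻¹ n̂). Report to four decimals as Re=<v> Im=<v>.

Need the full column D^2_{m',-1} for m'=−2..2 at α=1.3587, β=0.616, γ=2.3948.
cos(β/2)=0.952942, sin(β/2)=0.303153
d^2_{-2,-1}: single k=1 term ⇒ +0.524676;  D = +0.204227-0.483298i
d^2_{-1,-1}: k∈[0..1] ⇒ +0.824642 -0.250368 = +0.574274;  D = -0.470074-0.329880i
d^2_{0,-1}: k∈[0..1] ⇒ -0.642595 +0.065032 = -0.577562;  D = +0.423856-0.392331i
d^2_{1,-1}: k∈[0..1] ⇒ +0.250368 -0.008446 = +0.241922;  D = +0.123279+0.208155i
d^2_{2,-1}: single k=0 term ⇒ -0.053099;  D = -0.050360+0.016834i
Y_2^{m'}(θ=1.0047,φ=3.8316) and Σ D·Y over m':
  (+0.2042-0.4833i)·(+0.0522-0.2702i)  (-0.4701-0.3299i)·(-0.2697+0.2226i)  (+0.4239-0.3923i)·(-0.0432+0.0000i)  (+0.1233+0.2082i)·(+0.2697+0.2226i)  (-0.0504+0.0168i)·(+0.0522+0.2702i)
Y_2^-1(R⁻¹ n̂) = +0.041725-0.008250i

Re=0.0417 Im=-0.0082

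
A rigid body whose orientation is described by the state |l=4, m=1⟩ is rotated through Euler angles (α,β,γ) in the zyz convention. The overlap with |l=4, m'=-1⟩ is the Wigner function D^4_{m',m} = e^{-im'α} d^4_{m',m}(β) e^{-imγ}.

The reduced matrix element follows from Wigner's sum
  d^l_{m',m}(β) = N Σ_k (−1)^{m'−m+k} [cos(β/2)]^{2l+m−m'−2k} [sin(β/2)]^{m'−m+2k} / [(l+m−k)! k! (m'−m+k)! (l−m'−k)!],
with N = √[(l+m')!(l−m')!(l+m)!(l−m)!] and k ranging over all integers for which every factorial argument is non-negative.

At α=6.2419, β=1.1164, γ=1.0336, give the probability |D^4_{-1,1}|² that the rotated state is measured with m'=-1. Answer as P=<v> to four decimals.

P=0.0030

First d^4_{-1,1}(β=1.1164), then the phase factors e^{-i(-1)α} and e^{-i(1)γ}:
Half-angle: c=0.848210, s=0.529660. N=√(6·120·120·6)=720.000000
k∈{2,3,4,5} keeps every argument non-negative
  k=2: (−1)^0·720.0000/(72)·0.8482^6·0.5297^2 = +1.044756
  k=3: (−1)^1·720.0000/(24)·0.8482^4·0.5297^4 = -1.222149
  k=4: (−1)^2·720.0000/(48)·0.8482^2·0.5297^6 = +0.238277
  k=5: (−1)^3·720.0000/(720)·0.8482^0·0.5297^8 = -0.006194
d^4_{-1,1}(1.1164) = +1.044756 -1.222149 +0.238277 -0.006194 = +0.054690
|D^4_{-1,1}|² = |d^4_{-1,1}(β)|² = (+0.054690)² = 0.002991 (the z-rotation phases have unit modulus)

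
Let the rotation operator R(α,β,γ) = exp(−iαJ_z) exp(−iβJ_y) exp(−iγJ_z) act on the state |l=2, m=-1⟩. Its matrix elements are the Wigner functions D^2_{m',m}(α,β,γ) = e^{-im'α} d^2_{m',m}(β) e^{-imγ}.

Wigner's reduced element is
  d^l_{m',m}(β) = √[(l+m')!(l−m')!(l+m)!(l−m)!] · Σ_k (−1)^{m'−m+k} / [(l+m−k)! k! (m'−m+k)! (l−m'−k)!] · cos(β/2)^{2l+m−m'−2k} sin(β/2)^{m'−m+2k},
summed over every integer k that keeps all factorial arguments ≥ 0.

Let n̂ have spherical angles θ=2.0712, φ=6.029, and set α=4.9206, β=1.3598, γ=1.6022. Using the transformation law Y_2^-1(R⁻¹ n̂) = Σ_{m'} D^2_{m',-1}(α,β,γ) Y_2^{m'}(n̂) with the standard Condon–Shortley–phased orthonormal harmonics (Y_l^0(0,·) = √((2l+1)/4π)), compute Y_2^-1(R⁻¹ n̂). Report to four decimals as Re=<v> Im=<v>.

Need the full column D^2_{m',-1} for m'=−2..2 at α=4.9206, β=1.3598, γ=1.6022.
cos(β/2)=0.777636, sin(β/2)=0.628715
d^2_{-2,-1}: single k=1 term ⇒ +0.591306;  D = +0.256040-0.532998i
d^2_{-1,-1}: k∈[0..1] ⇒ +0.365683 -0.717103 = -0.351420;  D = -0.341380-0.083402i
d^2_{0,-1}: k∈[0..1] ⇒ -0.724199 +0.473384 = -0.250815;  D = +0.007875-0.250691i
d^2_{1,-1}: k∈[0..1] ⇒ +0.717103 -0.156249 = +0.560854;  D = -0.552111+0.098647i
d^2_{2,-1}: single k=0 term ⇒ -0.386517;  D = +0.145166+0.358220i
Y_2^{m'}(θ=2.0712,φ=6.029) and Σ D·Y over m':
  (+0.2560-0.5330i)·(+0.2598+0.1447i)  (-0.3414-0.0834i)·(-0.3148-0.0818i)  (+0.0079-0.2507i)·(-0.0976+0.0000i)  (-0.5521+0.0986i)·(+0.3148-0.0818i)  (+0.1452+0.3582i)·(+0.2598-0.1447i)
Y_2^-1(R⁻¹ n̂) = +0.167359+0.125481i

Re=0.1674 Im=0.1255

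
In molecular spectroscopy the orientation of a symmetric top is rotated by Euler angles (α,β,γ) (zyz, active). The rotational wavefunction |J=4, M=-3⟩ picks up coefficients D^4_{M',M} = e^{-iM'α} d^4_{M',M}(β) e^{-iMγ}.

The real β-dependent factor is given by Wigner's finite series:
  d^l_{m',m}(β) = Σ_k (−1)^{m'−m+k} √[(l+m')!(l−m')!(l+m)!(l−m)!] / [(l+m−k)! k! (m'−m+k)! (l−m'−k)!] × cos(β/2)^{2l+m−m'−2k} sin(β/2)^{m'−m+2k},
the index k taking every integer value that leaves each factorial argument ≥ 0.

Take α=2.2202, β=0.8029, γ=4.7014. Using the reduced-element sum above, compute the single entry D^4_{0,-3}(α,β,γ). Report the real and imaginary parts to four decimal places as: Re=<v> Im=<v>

Re=-0.0126 Im=-0.3823

First d^4_{0,-3}(β=0.8029), then the phase factors e^{-i(0)α} and e^{-i(-3)γ}:
With c≡cos(β/2)=0.920495 and s≡sin(β/2)=0.390753, N=[24·24·1·5040]^{1/2}=1703.830978
k: max(0,(-3)−(0))=0 … min(4+(-3),4−(0))=1
  k=0: (−1)^3·1703.8310/(144)·0.9205^5·0.3908^3 = -0.466531
  k=1: (−1)^4·1703.8310/(144)·0.9205^3·0.3908^5 = +0.084070
d^4_{0,-3}(0.8029) = -0.466531 +0.084070 = -0.382461
D = (+1.000000+0.000000i)·(-0.382461)·(+0.032961+0.999457i) = -0.012606-0.382253i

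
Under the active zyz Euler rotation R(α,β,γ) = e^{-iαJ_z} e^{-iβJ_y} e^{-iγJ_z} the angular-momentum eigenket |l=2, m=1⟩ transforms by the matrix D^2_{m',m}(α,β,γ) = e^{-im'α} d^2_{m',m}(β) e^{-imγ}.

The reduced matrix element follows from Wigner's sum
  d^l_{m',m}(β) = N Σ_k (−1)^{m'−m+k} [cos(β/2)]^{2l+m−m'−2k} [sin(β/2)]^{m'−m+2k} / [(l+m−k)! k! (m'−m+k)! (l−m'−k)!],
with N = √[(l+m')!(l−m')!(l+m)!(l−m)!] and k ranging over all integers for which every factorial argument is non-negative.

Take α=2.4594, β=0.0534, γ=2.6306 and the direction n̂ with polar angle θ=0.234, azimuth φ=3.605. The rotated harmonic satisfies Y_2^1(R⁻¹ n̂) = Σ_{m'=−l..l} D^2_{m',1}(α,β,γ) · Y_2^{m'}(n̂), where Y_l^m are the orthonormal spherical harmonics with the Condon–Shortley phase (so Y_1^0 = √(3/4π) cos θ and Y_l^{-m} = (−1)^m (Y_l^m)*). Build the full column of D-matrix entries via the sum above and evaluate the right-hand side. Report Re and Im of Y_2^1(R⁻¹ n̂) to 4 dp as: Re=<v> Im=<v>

Re=-0.0492 Im=0.1551

Need the full column D^2_{m',1} for m'=−2..2 at α=2.4594, β=0.0534, γ=2.6306.
cos(β/2)=0.999644, sin(β/2)=0.026697
d^2_{-2,1}: single k=3 term ⇒ +0.000038;  D = -0.000025+0.000029i
d^2_{-1,1}: k∈[2..3] ⇒ +0.002137 -0.000001 = +0.002136;  D = +0.002105-0.000364i
d^2_{0,1}: k∈[1..2] ⇒ +0.065324 -0.000047 = +0.065277;  D = -0.056939-0.031923i
d^2_{1,1}: k∈[0..1] ⇒ +0.998575 -0.002137 = +0.996438;  D = +0.367388+0.926237i
d^2_{2,1}: single k=0 term ⇒ -0.053337;  D = -0.015995+0.050882i
Y_2^{m'}(θ=0.234,φ=3.605) and Σ D·Y over m':
  (-0.0000+0.0000i)·(+0.0125-0.0166i)  (+0.0021-0.0004i)·(-0.1559+0.0779i)  (-0.0569-0.0319i)·(+0.5799+0.0000i)  (+0.3674+0.9262i)·(+0.1559+0.0779i)  (-0.0160+0.0509i)·(+0.0125+0.0166i)
Y_2^1(R⁻¹ n̂) = -0.049242+0.155067i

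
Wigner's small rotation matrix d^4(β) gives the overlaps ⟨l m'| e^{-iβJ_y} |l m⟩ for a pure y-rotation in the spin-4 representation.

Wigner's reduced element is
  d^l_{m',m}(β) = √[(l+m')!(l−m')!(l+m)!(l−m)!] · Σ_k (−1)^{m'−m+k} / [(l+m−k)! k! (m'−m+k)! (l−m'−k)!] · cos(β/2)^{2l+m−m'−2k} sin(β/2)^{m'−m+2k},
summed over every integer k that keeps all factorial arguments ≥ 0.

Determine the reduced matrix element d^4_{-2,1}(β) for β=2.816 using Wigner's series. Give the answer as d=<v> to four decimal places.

d^4_{-2,1}(β=2.816) via Wigner's sum:
c=cos(2.816/2)=0.162078, s=sin(2.816/2)=0.986778; N=√[2·720·120·6]=1018.233765
Admissible k: 3..5 (factorial args all ≥0)
  k=3: (−1)^0·1018.2338/(72)·0.1621^5·0.9868^3 = +0.001520
  k=4: (−1)^1·1018.2338/(48)·0.1621^3·0.9868^5 = -0.084504
  k=5: (−1)^2·1018.2338/(240)·0.1621^1·0.9868^7 = +0.626465
d^4_{-2,1}(2.816) = +0.001520 -0.084504 +0.626465 = +0.543481

d=0.5435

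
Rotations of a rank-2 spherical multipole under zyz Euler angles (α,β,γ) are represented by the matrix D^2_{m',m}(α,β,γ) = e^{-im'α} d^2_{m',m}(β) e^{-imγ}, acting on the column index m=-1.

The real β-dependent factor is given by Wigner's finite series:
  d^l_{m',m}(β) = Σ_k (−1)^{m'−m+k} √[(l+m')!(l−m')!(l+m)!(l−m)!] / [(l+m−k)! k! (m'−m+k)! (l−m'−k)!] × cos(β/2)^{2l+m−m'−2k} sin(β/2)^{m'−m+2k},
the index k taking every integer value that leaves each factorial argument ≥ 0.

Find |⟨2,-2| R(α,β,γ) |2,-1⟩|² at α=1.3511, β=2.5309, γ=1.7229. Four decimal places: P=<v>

P=0.0027

First d^2_{-2,-1}(β=2.5309), then the phase factors e^{-i(-2)α} and e^{-i(-1)γ}:
Half-angle: c=0.300623, s=0.953743. N=√(1·24·1·6)=12.000000
k: max(0,(-1)−(-2))=1 … min(2+(-1),2−(-2))=1
  k=1: (−1)^0·12.0000/(6)·0.3006^3·0.9537^1 = +0.051824
d^2_{-2,-1}(2.5309) = +0.051824
|D^2_{-2,-1}|² = |d^2_{-2,-1}(β)|² = (+0.051824)² = 0.002686 (the z-rotation phases have unit modulus)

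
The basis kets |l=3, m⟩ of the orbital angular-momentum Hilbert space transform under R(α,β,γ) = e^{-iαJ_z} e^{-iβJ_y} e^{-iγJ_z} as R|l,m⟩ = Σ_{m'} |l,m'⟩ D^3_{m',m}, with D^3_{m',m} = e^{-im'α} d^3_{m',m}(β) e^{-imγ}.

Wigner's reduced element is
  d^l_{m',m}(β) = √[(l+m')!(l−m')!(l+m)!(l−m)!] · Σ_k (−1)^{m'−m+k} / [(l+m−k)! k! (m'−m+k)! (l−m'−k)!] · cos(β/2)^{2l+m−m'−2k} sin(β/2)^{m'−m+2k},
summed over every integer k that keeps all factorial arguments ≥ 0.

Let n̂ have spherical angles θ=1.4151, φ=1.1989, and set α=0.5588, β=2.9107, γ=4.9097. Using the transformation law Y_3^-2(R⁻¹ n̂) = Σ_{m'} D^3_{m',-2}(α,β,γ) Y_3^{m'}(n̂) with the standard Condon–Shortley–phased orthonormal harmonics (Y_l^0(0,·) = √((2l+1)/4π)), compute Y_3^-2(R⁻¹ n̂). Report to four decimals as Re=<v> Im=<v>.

Re=0.0027 Im=-0.0309

Need the full column D^3_{m',-2} for m'=−3..3 at α=0.5588, β=2.9107, γ=4.9097.
cos(β/2)=0.115190, sin(β/2)=0.993343
d^3_{-3,-2}: single k=1 term ⇒ +0.000049;  D = +0.000024-0.000043i
d^3_{-2,-2}: k∈[0..1] ⇒ +0.000002 -0.000869 = -0.000866;  D = +0.000051+0.000865i
d^3_{-1,-2}: k∈[0..1] ⇒ -0.000064 +0.009475 = +0.009411;  D = -0.005448-0.007674i
d^3_{0,-2}: k∈[0..1] ⇒ +0.000952 -0.070760 = -0.069809;  D = +0.064443+0.026839i
d^3_{1,-2}: k∈[0..1] ⇒ -0.009475 +0.352300 = +0.342825;  D = -0.338215+0.056032i
d^3_{2,-2}: k∈[0..1] ⇒ +0.064595 -0.960720 = -0.896125;  D = +0.671949-0.592895i
d^3_{3,-2}: single k=0 term ⇒ -0.272890;  D = +0.077777-0.261572i
Y_3^{m'}(θ=1.4151,φ=1.1989) and Σ D·Y over m':
  (+0.0000-0.0000i)·(-0.3613+0.1768i)  (+0.0001+0.0009i)·(-0.1138-0.1047i)  (-0.0054-0.0077i)·(-0.1021+0.2617i)  (+0.0644+0.0268i)·(-0.1666+0.0000i)  (-0.3382+0.0560i)·(+0.1021+0.2617i)  (+0.6719-0.5929i)·(-0.1138+0.1047i)  (+0.0778-0.2616i)·(+0.3613+0.1768i)
Y_3^-2(R⁻¹ n̂) = +0.002686-0.030893i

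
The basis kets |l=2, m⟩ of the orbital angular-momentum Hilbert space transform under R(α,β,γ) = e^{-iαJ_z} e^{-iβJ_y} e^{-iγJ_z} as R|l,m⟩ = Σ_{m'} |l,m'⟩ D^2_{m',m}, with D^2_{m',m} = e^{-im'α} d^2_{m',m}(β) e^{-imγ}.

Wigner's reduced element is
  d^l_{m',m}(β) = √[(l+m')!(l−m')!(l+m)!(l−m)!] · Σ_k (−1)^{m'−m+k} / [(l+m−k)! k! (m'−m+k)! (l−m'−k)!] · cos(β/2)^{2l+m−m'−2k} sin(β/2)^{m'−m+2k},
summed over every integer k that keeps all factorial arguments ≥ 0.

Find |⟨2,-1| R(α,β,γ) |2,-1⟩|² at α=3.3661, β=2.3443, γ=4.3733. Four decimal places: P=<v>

D^2_{-1,-1}(3.3661,2.3443,4.3733) = e^{-i·-1·3.3661}·d^2_{-1,-1}(2.3443)·e^{-i·-1·4.3733}. Compute d first:
c=cos(2.3443/2)=0.388171, s=sin(2.3443/2)=0.921587; N=√[1·6·1·6]=6.000000
k: max(0,(-1)−(-1))=0 … min(2+(-1),2−(-1))=1
  k=0: (−1)^0·6.0000/(6)·0.3882^4·0.9216^0 = +0.022704
  k=1: (−1)^1·6.0000/(2)·0.3882^2·0.9216^2 = -0.383920
d^2_{-1,-1}(2.3443) = +0.022704 -0.383920 = -0.361217
|D^2_{-1,-1}|² = |d^2_{-1,-1}(β)|² = (-0.361217)² = 0.130477 (the z-rotation phases have unit modulus)

P=0.1305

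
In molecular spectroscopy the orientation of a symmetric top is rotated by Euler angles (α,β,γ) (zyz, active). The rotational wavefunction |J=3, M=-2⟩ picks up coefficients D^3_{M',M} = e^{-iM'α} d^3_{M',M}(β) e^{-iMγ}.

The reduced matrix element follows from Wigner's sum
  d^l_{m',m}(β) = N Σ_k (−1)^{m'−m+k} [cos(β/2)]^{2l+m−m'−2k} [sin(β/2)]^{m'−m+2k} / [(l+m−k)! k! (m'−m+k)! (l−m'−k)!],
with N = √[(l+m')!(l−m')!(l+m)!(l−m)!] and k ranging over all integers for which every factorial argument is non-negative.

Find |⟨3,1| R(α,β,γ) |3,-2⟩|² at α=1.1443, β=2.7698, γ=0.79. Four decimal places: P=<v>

P=0.2479

First d^3_{1,-2}(β=2.7698), then the phase factors e^{-i(1)α} and e^{-i(-2)γ}:
With c≡cos(β/2)=0.184827 and s≡sin(β/2)=0.982771, N=[24·2·1·120]^{1/2}=75.894664
Admissible k: 0..1 (factorial args all ≥0)
  k=0: (−1)^3·75.8947/(12)·0.1848^3·0.9828^3 = -0.037904
  k=1: (−1)^4·75.8947/(24)·0.1848^1·0.9828^5 = +0.535831
d^3_{1,-2}(2.7698) = -0.037904 +0.535831 = +0.497927
|D^3_{1,-2}|² = |d^3_{1,-2}(β)|² = (+0.497927)² = 0.247932 (the z-rotation phases have unit modulus)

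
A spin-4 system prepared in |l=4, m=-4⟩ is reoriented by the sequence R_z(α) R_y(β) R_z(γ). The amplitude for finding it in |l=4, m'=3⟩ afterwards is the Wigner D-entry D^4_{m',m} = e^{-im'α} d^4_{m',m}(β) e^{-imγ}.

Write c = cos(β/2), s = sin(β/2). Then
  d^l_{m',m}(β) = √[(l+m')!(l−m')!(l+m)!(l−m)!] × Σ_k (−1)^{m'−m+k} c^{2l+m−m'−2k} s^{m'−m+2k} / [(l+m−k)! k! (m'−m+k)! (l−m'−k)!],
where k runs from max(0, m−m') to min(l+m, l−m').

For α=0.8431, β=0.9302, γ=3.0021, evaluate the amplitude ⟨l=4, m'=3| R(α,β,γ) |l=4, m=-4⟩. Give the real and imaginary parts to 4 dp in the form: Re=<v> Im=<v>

First d^4_{3,-4}(β=0.9302), then the phase factors e^{-i(3)α} and e^{-i(-4)γ}:
With c≡cos(β/2)=0.893777 and s≡sin(β/2)=0.448512, N=[5040·1·1·40320]^{1/2}=14255.272709
k∈{0} keeps every argument non-negative
  k=0: (−1)^7·14255.2727/(5040)·0.8938^1·0.4485^7 = -0.009230
d^4_{3,-4}(0.9302) = -0.009230
D = (-0.818332-0.574745i)·(-0.009230)·(+0.848331-0.529466i) = +0.009216+0.000501i

Re=0.0092 Im=0.0005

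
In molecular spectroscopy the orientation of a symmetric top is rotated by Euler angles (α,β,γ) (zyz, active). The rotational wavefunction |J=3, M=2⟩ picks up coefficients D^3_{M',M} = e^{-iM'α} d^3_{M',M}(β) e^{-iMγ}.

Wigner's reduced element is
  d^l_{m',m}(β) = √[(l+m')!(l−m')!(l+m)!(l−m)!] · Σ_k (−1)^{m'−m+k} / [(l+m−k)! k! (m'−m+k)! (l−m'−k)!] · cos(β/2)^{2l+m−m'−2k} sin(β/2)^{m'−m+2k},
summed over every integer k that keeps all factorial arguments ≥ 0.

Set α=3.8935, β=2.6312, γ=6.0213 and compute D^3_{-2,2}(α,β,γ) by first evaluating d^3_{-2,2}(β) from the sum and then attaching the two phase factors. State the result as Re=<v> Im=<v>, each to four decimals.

First d^3_{-2,2}(β=2.6312), then the phase factors e^{-i(-2)α} and e^{-i(2)γ}:
With c≡cos(β/2)=0.252435 and s≡sin(β/2)=0.967614, N=[1·120·120·1]^{1/2}=120.000000
k∈{4,5} keeps every argument non-negative
  k=4: (−1)^0·120.0000/(24)·0.2524^2·0.9676^4 = +0.279305
  k=5: (−1)^1·120.0000/(120)·0.2524^0·0.9676^6 = -0.820752
d^3_{-2,2}(2.6312) = +0.279305 -0.820752 = -0.541448
Phases: e^{-i·(-2)·3.8935}=+0.066932+0.997758i, e^{-i·(2)·6.0213}=+0.865939+0.500149i ⇒ D=+0.238816-0.485935i

Re=0.2388 Im=-0.4859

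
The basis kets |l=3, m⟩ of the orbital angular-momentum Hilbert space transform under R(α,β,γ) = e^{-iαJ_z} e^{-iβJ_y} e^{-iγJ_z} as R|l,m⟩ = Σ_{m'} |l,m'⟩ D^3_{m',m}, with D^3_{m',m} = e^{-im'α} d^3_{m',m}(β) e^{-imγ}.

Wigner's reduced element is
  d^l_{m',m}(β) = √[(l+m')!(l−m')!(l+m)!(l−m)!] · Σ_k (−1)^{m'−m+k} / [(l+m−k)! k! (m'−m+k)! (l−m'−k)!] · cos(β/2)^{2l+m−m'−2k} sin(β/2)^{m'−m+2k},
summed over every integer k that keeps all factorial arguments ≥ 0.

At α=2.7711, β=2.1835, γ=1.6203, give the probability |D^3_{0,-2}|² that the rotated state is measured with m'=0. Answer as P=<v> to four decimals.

Split into d^3_{0,-2}(β=2.1835) × two z-phases.
Half-angle: c=0.460933, s=0.887435. N=√(6·6·1·120)=65.726707
Admissible k: 0..1 (factorial args all ≥0)
  k=0: (−1)^2·65.7267/(12)·0.4609^4·0.8874^2 = +0.194709
  k=1: (−1)^3·65.7267/(12)·0.4609^2·0.8874^4 = -0.721743
d^3_{0,-2}(2.1835) = +0.194709 -0.721743 = -0.527034
|D^3_{0,-2}|² = |d^3_{0,-2}(β)|² = (-0.527034)² = 0.277765 (the z-rotation phases have unit modulus)

P=0.2778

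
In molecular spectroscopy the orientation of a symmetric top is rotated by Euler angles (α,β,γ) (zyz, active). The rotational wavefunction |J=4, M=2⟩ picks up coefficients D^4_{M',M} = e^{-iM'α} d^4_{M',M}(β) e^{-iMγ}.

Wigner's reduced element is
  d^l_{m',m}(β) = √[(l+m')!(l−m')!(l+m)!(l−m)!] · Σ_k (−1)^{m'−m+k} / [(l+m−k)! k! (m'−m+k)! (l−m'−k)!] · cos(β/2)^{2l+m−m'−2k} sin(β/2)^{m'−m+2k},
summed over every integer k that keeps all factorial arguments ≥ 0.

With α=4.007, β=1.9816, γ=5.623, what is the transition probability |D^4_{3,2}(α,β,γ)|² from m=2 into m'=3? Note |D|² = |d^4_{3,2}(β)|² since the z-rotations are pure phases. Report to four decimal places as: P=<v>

P=0.0774

D^4_{3,2}(4.007,1.9816,5.623) = e^{-i·3·4.007}·d^4_{3,2}(1.9816)·e^{-i·2·5.623}. Compute d first:
c=cos(1.9816/2)=0.548021, s=sin(1.9816/2)=0.836465; N=√[5040·1·720·2]=2693.993318
k: max(0,(2)−(3))=0 … min(4+(2),4−(3))=1
  k=0: (−1)^1·2693.9933/(720)·0.5480^7·0.8365^1 = -0.046461
  k=1: (−1)^2·2693.9933/(240)·0.5480^5·0.8365^3 = +0.324723
d^4_{3,2}(1.9816) = -0.046461 +0.324723 = +0.278262
|D^4_{3,2}|² = |d^4_{3,2}(β)|² = (+0.278262)² = 0.077430 (the z-rotation phases have unit modulus)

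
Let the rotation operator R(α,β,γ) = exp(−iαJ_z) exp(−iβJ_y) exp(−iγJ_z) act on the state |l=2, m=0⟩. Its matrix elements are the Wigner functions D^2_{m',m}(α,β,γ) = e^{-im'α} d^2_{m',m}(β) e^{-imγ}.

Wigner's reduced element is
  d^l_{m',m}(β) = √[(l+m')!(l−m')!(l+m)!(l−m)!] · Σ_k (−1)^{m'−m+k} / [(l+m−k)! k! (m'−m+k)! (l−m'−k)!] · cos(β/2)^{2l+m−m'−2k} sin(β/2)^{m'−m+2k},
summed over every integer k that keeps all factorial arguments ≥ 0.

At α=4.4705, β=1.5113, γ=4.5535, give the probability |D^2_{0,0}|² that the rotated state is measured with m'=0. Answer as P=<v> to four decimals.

P=0.2447

D^2_{0,0}(4.4705,1.5113,4.5535) = e^{-i·0·4.4705}·d^2_{0,0}(1.5113)·e^{-i·0·4.5535}. Compute d first:
c=cos(1.5113/2)=0.727826, s=sin(1.5113/2)=0.685762; N=√[2·2·2·2]=4.000000
k: max(0,(0)−(0))=0 … min(2+(0),2−(0))=2
  k=0: (−1)^0·4.0000/(4)·0.7278^4·0.6858^0 = +0.280615
  k=1: (−1)^1·4.0000/(1)·0.7278^2·0.6858^2 = -0.996464
  k=2: (−1)^2·4.0000/(4)·0.7278^0·0.6858^4 = +0.221153
d^2_{0,0}(1.5113) = +0.280615 -0.996464 +0.221153 = -0.494697
|D^2_{0,0}|² = |d^2_{0,0}(β)|² = (-0.494697)² = 0.244725 (the z-rotation phases have unit modulus)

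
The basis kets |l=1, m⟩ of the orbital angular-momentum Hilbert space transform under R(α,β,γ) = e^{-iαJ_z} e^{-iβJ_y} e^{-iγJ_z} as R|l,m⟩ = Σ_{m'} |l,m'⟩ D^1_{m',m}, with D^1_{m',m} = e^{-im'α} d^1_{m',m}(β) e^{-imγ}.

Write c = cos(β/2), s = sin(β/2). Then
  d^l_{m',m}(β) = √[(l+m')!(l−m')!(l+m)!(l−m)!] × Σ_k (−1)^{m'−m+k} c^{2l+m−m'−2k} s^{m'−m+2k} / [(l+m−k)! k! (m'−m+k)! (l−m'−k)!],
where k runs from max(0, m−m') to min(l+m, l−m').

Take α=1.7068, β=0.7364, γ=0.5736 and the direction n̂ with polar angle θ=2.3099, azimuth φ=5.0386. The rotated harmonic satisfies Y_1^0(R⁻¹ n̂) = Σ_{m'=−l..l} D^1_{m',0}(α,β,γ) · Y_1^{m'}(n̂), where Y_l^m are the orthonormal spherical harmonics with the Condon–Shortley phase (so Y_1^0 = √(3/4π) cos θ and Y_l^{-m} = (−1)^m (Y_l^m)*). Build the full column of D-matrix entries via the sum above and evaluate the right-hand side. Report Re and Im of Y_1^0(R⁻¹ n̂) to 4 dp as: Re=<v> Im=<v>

Re=-0.4820 Im=0.0000

Need the full column D^1_{m',0} for m'=−1..1 at α=1.7068, β=0.7364, γ=0.5736.
cos(β/2)=0.932977, sin(β/2)=0.359937
d^1_{-1,0}: single k=1 term ⇒ +0.474911;  D = -0.064391+0.470525i
d^1_{0,0}: k∈[0..1] ⇒ +0.870446 -0.129554 = +0.740891;  D = +0.740891+0.000000i
d^1_{1,0}: single k=0 term ⇒ -0.474911;  D = +0.064391+0.470525i
Y_1^{m'}(θ=2.3099,φ=5.0386) and Σ D·Y over m':
  (-0.0644+0.4705i)·(+0.0818+0.2419i)  (+0.7409+0.0000i)·(-0.3291+0.0000i)  (+0.0644+0.4705i)·(-0.0818+0.2419i)
Y_1^0(R⁻¹ n̂) = -0.482012+0.000000i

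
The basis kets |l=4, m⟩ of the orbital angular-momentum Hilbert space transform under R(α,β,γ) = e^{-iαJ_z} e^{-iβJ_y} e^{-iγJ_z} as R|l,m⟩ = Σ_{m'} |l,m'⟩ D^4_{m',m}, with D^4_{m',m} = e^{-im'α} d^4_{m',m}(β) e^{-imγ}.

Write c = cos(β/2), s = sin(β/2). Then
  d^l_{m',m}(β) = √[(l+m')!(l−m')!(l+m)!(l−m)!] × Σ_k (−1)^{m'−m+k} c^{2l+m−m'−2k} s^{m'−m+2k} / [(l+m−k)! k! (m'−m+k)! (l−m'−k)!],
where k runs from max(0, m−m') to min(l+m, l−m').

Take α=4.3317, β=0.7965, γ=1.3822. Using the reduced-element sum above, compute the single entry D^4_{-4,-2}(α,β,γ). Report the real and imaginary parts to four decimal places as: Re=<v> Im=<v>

First d^4_{-4,-2}(β=0.7965), then the phase factors e^{-i(-4)α} and e^{-i(-2)γ}:
c=cos(0.7965/2)=0.921741, s=sin(0.7965/2)=0.387806; N=√[1·40320·2·720]=7619.763776
The bounds max(0,m−m')=2 and min(l+m,l−m')=2 give 1 term
  k=2: (−1)^0·7619.7638/(1440)·0.9217^6·0.3878^2 = +0.488047
d^4_{-4,-2}(0.7965) = +0.488047
Attach z-rotation phases: D = e^{-i(-4)(4.3317)}·(+0.488047)·e^{-i(-2)(1.3822)} = +0.157757+0.461847i

Re=0.1578 Im=0.4618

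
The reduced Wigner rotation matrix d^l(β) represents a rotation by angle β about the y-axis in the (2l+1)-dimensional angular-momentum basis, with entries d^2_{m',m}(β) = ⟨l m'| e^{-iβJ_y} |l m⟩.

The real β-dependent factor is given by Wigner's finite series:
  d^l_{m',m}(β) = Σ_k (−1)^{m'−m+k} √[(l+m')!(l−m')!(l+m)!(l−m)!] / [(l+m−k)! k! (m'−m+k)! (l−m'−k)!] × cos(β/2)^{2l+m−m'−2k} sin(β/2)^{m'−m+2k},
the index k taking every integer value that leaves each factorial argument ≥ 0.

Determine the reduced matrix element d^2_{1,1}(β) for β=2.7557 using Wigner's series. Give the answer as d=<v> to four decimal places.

d^2_{1,1}(β=2.7557) via Wigner's sum:
With c≡cos(β/2)=0.191751 and s≡sin(β/2)=0.981444, N=[6·1·6·1]^{1/2}=6.000000
k: max(0,(1)−(1))=0 … min(2+(1),2−(1))=1
  k=0: (−1)^0·6.0000/(6)·0.1918^4·0.9814^0 = +0.001352
  k=1: (−1)^1·6.0000/(2)·0.1918^2·0.9814^2 = -0.106250
d^2_{1,1}(2.7557) = +0.001352 -0.106250 = -0.104898

d=-0.1049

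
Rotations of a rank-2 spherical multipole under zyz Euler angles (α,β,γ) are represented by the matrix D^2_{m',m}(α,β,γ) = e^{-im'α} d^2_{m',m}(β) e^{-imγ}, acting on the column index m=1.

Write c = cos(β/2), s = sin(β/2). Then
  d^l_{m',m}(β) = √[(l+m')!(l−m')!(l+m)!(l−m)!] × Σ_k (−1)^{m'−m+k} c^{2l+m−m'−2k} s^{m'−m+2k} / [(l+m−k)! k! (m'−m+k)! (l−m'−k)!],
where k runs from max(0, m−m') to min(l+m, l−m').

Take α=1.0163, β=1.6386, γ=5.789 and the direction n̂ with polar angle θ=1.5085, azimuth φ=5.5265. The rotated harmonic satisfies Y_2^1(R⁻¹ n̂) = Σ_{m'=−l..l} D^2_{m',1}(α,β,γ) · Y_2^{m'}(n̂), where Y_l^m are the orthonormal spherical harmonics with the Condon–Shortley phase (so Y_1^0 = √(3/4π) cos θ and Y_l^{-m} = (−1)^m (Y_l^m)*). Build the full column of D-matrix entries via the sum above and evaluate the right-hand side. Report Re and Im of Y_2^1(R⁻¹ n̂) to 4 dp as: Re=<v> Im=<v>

Need the full column D^2_{m',1} for m'=−2..2 at α=1.0163, β=1.6386, γ=5.789.
cos(β/2)=0.682733, sin(β/2)=0.730668
d^2_{-2,1}: single k=3 term ⇒ +0.532649;  D = -0.435113+0.307233i
d^2_{-1,1}: k∈[2..3] ⇒ +0.746557 -0.285023 = +0.461534;  D = +0.027819+0.460695i
d^2_{0,1}: k∈[1..2] ⇒ +0.569571 -0.652359 = -0.082788;  D = -0.072883-0.039268i
d^2_{1,1}: k∈[0..1] ⇒ +0.217272 -0.746557 = -0.529286;  D = -0.458767+0.263962i
d^2_{2,1}: single k=0 term ⇒ -0.465053;  D = -0.015057+0.464809i
Y_2^{m'}(θ=1.5085,φ=5.5265) and Σ D·Y over m':
  (-0.4351+0.3072i)·(+0.0221+0.3841i)  (+0.0278+0.4607i)·(+0.0349+0.0330i)  (-0.0729-0.0393i)·(-0.3117+0.0000i)  (-0.4588+0.2640i)·(-0.0349+0.0330i)  (-0.0151+0.4648i)·(+0.0221-0.3841i)
Y_2^1(R⁻¹ n̂) = +0.066413-0.139406i

Re=0.0664 Im=-0.1394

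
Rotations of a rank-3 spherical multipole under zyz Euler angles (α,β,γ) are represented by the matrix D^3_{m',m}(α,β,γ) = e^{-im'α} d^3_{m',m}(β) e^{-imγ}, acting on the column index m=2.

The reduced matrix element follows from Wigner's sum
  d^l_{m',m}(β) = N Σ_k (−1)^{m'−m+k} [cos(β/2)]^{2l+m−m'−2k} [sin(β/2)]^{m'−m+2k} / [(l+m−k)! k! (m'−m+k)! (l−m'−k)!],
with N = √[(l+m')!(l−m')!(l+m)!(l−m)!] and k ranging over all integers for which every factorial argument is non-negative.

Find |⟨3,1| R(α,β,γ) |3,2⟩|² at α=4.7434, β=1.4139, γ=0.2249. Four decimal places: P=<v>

First d^3_{1,2}(β=1.4139), then the phase factors e^{-i(1)α} and e^{-i(2)γ}:
c=cos(1.4139/2)=0.760346, s=sin(1.4139/2)=0.649518; N=√[24·2·120·1]=75.894664
Admissible k: 1..2 (factorial args all ≥0)
  k=1: (−1)^0·75.8947/(24)·0.7603^5·0.6495^1 = +0.521974
  k=2: (−1)^1·75.8947/(12)·0.7603^3·0.6495^3 = -0.761794
d^3_{1,2}(1.4139) = +0.521974 -0.761794 = -0.239820
|D^3_{1,2}|² = |d^3_{1,2}(β)|² = (-0.239820)² = 0.057514 (the z-rotation phases have unit modulus)

P=0.0575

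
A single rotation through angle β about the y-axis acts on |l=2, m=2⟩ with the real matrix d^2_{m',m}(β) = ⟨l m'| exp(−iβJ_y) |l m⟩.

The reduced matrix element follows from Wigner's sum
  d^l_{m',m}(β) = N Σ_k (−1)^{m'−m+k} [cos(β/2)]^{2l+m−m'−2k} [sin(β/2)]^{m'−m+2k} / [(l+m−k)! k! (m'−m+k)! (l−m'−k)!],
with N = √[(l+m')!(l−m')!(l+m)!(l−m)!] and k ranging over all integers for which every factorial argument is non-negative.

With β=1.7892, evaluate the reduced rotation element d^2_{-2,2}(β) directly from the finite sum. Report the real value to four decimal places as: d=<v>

d=0.3701

d^2_{-2,2}(β=1.7892) via Wigner's sum:
Half-angle: c=0.625831, s=0.779959. N=√(1·24·24·1)=24.000000
Admissible k: 4..4 (factorial args all ≥0)
  k=4: (−1)^0·24.0000/(24)·0.6258^0·0.7800^4 = +0.370072
d^2_{-2,2}(1.7892) = +0.370072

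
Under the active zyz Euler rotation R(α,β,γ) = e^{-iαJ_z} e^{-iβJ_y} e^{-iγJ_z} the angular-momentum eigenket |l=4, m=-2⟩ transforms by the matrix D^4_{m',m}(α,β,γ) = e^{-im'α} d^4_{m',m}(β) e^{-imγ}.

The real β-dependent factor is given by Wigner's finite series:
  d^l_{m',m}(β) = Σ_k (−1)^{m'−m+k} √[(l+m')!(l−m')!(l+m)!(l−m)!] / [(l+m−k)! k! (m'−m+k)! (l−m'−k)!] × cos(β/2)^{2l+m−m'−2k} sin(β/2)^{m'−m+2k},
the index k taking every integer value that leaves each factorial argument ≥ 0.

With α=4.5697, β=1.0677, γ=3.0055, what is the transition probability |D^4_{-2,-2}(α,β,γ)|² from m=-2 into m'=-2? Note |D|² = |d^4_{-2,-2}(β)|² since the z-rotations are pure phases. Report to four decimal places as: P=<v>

P=0.1686

D^4_{-2,-2}(4.5697,1.0677,3.0055) = e^{-i·-2·4.5697}·d^4_{-2,-2}(1.0677)·e^{-i·-2·3.0055}. Compute d first:
c=cos(1.0677/2)=0.860854, s=sin(1.0677/2)=0.508851; N=√[2·720·2·720]=1440.000000
The bounds max(0,m−m')=0 and min(l+m,l−m')=2 give 3 terms
  k=0: (−1)^0·1440.0000/(1440)·0.8609^8·0.5089^0 = +0.301604
  k=1: (−1)^1·1440.0000/(120)·0.8609^6·0.5089^2 = -1.264566
  k=2: (−1)^2·1440.0000/(96)·0.8609^4·0.5089^4 = +0.552299
d^4_{-2,-2}(1.0677) = +0.301604 -1.264566 +0.552299 = -0.410663
|D^4_{-2,-2}|² = |d^4_{-2,-2}(β)|² = (-0.410663)² = 0.168644 (the z-rotation phases have unit modulus)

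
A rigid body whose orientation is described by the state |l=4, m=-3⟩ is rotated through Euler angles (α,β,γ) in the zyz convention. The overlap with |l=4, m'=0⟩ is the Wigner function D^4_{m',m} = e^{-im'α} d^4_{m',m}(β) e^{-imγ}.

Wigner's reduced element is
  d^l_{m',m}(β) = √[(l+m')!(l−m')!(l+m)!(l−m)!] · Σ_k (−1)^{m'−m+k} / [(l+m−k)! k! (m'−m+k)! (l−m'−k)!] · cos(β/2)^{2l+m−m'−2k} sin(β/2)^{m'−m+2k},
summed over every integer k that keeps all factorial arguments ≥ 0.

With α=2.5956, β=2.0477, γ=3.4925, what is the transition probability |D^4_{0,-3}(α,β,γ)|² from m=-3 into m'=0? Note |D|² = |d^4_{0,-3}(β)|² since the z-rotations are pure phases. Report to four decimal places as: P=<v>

D^4_{0,-3}(2.5956,2.0477,3.4925) = e^{-i·0·2.5956}·d^4_{0,-3}(2.0477)·e^{-i·-3·3.4925}. Compute d first:
Half-angle: c=0.520081, s=0.854117. N=√(24·24·1·5040)=1703.830978
The bounds max(0,m−m')=0 and min(l+m,l−m')=1 give 2 terms
  k=0: (−1)^3·1703.8310/(144)·0.5201^5·0.8541^3 = -0.280526
  k=1: (−1)^4·1703.8310/(144)·0.5201^3·0.8541^5 = +0.756596
d^4_{0,-3}(2.0477) = -0.280526 +0.756596 = +0.476071
|D^4_{0,-3}|² = |d^4_{0,-3}(β)|² = (+0.476071)² = 0.226643 (the z-rotation phases have unit modulus)

P=0.2266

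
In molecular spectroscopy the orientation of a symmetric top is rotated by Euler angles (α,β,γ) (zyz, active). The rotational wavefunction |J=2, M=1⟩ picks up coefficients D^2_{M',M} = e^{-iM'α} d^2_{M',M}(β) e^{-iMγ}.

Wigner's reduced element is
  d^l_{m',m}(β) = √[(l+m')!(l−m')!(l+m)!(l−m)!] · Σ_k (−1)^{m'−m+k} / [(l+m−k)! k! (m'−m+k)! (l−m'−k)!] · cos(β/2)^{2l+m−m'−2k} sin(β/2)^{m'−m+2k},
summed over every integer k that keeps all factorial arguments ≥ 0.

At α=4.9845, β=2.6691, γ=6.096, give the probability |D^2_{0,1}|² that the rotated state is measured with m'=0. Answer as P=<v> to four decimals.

P=0.2463

D^2_{0,1}(4.9845,2.6691,6.096) = e^{-i·0·4.9845}·d^2_{0,1}(2.6691)·e^{-i·1·6.096}. Compute d first:
With c≡cos(β/2)=0.234055 and s≡sin(β/2)=0.972223, N=[2·2·6·1]^{1/2}=4.898979
k: max(0,(1)−(0))=1 … min(2+(1),2−(0))=2
  k=1: (−1)^0·4.8990/(2)·0.2341^3·0.9722^1 = +0.030535
  k=2: (−1)^1·4.8990/(2)·0.2341^1·0.9722^3 = -0.526855
d^2_{0,1}(2.6691) = +0.030535 -0.526855 = -0.496321
|D^2_{0,1}|² = |d^2_{0,1}(β)|² = (-0.496321)² = 0.246334 (the z-rotation phases have unit modulus)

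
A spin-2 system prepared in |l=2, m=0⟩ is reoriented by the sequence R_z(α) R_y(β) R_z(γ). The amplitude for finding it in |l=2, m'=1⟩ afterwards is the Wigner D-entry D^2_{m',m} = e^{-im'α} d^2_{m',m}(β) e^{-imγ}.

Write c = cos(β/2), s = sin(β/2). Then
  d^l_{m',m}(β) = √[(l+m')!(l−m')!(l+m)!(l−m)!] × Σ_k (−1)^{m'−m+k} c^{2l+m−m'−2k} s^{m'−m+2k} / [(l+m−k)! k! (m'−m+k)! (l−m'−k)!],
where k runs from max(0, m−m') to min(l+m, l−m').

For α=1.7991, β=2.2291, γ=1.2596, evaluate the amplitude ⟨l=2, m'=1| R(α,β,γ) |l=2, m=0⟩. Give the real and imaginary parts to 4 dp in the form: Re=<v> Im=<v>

Split into d^2_{1,0}(β=2.2291) × two z-phases.
Half-angle: c=0.440581, s=0.897713. N=√(6·1·2·2)=4.898979
k: max(0,(0)−(1))=0 … min(2+(0),2−(1))=1
  k=0: (−1)^1·4.8990/(2)·0.4406^3·0.8977^1 = -0.188058
  k=1: (−1)^2·4.8990/(2)·0.4406^1·0.8977^3 = +0.780753
d^2_{1,0}(2.2291) = -0.188058 +0.780753 = +0.592695
Phases: e^{-i·(1)·1.7991}=-0.226326-0.974052i, e^{-i·(0)·1.2596}=+1.000000+0.000000i ⇒ D=-0.134142-0.577316i

Re=-0.1341 Im=-0.5773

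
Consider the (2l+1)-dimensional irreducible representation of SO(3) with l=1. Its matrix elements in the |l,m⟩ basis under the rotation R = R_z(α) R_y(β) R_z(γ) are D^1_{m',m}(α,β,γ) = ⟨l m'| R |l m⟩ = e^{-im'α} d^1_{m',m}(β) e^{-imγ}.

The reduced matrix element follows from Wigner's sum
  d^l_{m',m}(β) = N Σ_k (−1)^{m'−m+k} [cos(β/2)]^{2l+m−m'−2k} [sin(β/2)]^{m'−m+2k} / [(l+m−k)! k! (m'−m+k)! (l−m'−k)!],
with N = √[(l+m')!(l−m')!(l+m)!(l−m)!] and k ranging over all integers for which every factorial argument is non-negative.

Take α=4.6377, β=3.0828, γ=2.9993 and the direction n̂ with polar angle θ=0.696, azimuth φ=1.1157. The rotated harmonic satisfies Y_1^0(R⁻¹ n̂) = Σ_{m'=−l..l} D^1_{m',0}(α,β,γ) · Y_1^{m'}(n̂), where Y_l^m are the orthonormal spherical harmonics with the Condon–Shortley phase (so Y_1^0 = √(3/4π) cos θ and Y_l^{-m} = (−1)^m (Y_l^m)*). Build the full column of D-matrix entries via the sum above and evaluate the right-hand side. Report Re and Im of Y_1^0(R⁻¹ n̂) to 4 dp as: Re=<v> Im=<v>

Re=-0.3914 Im=0.0000

Need the full column D^1_{m',0} for m'=−1..1 at α=4.6377, β=3.0828, γ=2.9993.
cos(β/2)=0.029392, sin(β/2)=0.999568
d^1_{-1,0}: single k=1 term ⇒ +0.041549;  D = -0.003100-0.041433i
d^1_{0,0}: k∈[0..1] ⇒ +0.000864 -0.999136 = -0.998272;  D = -0.998272+0.000000i
d^1_{1,0}: single k=0 term ⇒ -0.041549;  D = +0.003100-0.041433i
Y_1^{m'}(θ=0.696,φ=1.1157) and Σ D·Y over m':
  (-0.0031-0.0414i)·(+0.0974-0.1990i)  (-0.9983+0.0000i)·(+0.3750+0.0000i)  (+0.0031-0.0414i)·(-0.0974-0.1990i)
Y_1^0(R⁻¹ n̂) = -0.391403+0.000000i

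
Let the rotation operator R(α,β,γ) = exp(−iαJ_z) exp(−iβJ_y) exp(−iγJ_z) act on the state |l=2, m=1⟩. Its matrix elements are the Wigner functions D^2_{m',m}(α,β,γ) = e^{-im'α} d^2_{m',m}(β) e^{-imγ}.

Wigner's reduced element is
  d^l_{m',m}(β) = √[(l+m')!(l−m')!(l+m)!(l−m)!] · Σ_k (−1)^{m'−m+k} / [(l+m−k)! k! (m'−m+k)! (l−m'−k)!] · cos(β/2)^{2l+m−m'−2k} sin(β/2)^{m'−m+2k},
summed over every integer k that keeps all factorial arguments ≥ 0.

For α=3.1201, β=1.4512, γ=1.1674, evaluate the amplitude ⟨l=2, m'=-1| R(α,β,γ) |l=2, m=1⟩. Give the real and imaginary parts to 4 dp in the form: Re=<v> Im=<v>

Split into d^2_{-1,1}(β=1.4512) × two z-phases.
Half-angle: c=0.748101, s=0.663584. N=√(1·6·6·1)=6.000000
Admissible k: 2..3 (factorial args all ≥0)
  k=2: (−1)^0·6.0000/(2)·0.7481^2·0.6636^2 = +0.739324
  k=3: (−1)^1·6.0000/(6)·0.7481^0·0.6636^4 = -0.193903
d^2_{-1,1}(1.4512) = +0.739324 -0.193903 = +0.545420
D = (-0.999769+0.021491i)·(+0.545420)·(+0.392544-0.919733i) = -0.203271+0.506127i

Re=-0.2033 Im=0.5061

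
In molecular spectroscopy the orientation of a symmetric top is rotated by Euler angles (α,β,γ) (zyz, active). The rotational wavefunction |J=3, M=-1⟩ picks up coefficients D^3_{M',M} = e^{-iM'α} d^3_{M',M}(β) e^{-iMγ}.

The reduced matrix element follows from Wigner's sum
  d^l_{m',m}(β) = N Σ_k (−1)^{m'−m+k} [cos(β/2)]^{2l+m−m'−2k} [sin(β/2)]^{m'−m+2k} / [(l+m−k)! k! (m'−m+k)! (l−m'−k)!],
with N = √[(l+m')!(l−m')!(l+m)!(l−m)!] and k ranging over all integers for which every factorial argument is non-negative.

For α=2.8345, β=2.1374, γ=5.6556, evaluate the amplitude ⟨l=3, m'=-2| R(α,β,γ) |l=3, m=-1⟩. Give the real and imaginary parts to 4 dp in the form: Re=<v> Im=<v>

Re=-0.1303 Im=0.3816

D^3_{-2,-1}(2.8345,2.1374,5.6556) = e^{-i·-2·2.8345}·d^3_{-2,-1}(2.1374)·e^{-i·-1·5.6556}. Compute d first:
Half-angle: c=0.481264, s=0.876576. N=√(1·120·2·24)=75.894664
The bounds max(0,m−m')=1 and min(l+m,l−m')=2 give 2 terms
  k=1: (−1)^0·75.8947/(24)·0.4813^5·0.8766^1 = +0.071566
  k=2: (−1)^1·75.8947/(12)·0.4813^3·0.8766^3 = -0.474842
d^3_{-2,-1}(2.1374) = +0.071566 -0.474842 = -0.403276
Phases: e^{-i·(-2)·2.8345}=+0.817243-0.576293i, e^{-i·(-1)·5.6556}=+0.809448-0.587192i ⇒ D=-0.130307+0.381643i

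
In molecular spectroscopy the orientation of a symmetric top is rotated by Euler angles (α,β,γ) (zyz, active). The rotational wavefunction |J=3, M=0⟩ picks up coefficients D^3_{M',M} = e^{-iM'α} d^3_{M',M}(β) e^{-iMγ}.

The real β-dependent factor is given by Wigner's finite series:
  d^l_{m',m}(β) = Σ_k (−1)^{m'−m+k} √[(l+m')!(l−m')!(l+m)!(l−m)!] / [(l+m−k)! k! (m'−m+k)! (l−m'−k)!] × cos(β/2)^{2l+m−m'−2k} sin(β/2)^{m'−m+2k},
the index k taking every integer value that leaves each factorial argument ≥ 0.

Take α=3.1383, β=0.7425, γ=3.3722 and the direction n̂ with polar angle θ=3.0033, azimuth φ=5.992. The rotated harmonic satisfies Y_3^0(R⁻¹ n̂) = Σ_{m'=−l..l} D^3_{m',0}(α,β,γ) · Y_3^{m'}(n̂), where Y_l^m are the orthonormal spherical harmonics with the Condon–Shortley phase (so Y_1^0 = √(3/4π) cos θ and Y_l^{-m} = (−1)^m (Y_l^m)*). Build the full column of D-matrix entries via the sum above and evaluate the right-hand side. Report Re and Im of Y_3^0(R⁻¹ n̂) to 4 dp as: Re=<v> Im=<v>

Re=-0.1084 Im=0.0000

Need the full column D^3_{m',0} for m'=−3..3 at α=3.1383, β=0.7425, γ=3.3722.
cos(β/2)=0.931875, sin(β/2)=0.362781
d^3_{-3,0}: single k=3 term ⇒ +0.172790;  D = -0.172782+0.001707i
d^3_{-2,0}: k∈[2..3] ⇒ +0.543599 -0.082386 = +0.461213;  D = +0.461203-0.003037i
d^3_{-1,0}: k∈[1..3] ⇒ +0.883125 -0.401528 +0.020285 = +0.501881;  D = -0.501878+0.001653i
d^3_{0,0}: k∈[0..3] ⇒ +0.654855 -0.893224 +0.135373 -0.002280 = -0.105276;  D = -0.105276+0.000000i
d^3_{1,0}: k∈[0..2] ⇒ -0.883125 +0.401528 -0.020285 = -0.501881;  D = +0.501878+0.001653i
d^3_{2,0}: k∈[0..1] ⇒ +0.543599 -0.082386 = +0.461213;  D = +0.461203+0.003037i
d^3_{3,0}: single k=0 term ⇒ -0.172790;  D = +0.172782+0.001707i
Y_3^{m'}(θ=3.0033,φ=5.992) and Σ D·Y over m':
  (-0.1728+0.0017i)·(+0.0007+0.0008i)  (+0.4612-0.0030i)·(-0.0161-0.0106i)  (-0.5019+0.0017i)·(+0.1666+0.0499i)  (-0.1053+0.0000i)·(-0.7041+0.0000i)  (+0.5019+0.0017i)·(-0.1666+0.0499i)  (+0.4612+0.0030i)·(-0.0161+0.0106i)  (+0.1728+0.0017i)·(-0.0007+0.0008i)
Y_3^0(R⁻¹ n̂) = -0.108442+0.000000i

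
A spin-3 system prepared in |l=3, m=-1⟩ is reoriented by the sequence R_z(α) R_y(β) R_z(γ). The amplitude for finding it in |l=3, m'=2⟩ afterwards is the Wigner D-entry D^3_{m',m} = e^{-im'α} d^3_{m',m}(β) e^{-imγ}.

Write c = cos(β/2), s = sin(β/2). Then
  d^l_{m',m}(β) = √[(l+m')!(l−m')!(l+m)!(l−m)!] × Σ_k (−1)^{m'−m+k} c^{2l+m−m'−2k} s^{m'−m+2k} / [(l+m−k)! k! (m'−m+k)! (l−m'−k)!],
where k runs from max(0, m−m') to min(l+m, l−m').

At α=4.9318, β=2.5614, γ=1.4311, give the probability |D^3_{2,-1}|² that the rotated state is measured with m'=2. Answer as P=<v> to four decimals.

P=0.3606

Split into d^3_{2,-1}(β=2.5614) × two z-phases.
With c≡cos(β/2)=0.286045 and s≡sin(β/2)=0.958216, N=[120·1·2·24]^{1/2}=75.894664
Admissible k: 0..1 (factorial args all ≥0)
  k=0: (−1)^3·75.8947/(12)·0.2860^3·0.9582^3 = -0.130233
  k=1: (−1)^4·75.8947/(24)·0.2860^1·0.9582^5 = +0.730721
d^3_{2,-1}(2.5614) = -0.130233 +0.730721 = +0.600488
|D^3_{2,-1}|² = |d^3_{2,-1}(β)|² = (+0.600488)² = 0.360585 (the z-rotation phases have unit modulus)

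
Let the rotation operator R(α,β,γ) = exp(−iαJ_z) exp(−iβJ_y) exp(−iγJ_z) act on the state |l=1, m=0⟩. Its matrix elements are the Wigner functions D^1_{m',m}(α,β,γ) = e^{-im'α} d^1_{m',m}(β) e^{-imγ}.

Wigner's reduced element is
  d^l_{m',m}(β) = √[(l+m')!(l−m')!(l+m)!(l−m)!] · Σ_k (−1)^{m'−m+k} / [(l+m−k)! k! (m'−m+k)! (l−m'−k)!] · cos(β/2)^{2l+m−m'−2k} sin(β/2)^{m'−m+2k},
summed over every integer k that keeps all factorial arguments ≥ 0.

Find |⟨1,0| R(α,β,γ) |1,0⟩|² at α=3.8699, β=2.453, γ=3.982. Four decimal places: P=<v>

P=0.5962

D^1_{0,0}(3.8699,2.453,3.982) = e^{-i·0·3.8699}·d^1_{0,0}(2.453)·e^{-i·0·3.982}. Compute d first:
c=cos(2.453/2)=0.337534, s=sin(2.453/2)=0.941313; N=√[1·1·1·1]=1.000000
Admissible k: 0..1 (factorial args all ≥0)
  k=0: (−1)^0·1.0000/(1)·0.3375^2·0.9413^0 = +0.113929
  k=1: (−1)^1·1.0000/(1)·0.3375^0·0.9413^2 = -0.886071
d^1_{0,0}(2.453) = +0.113929 -0.886071 = -0.772141
|D^1_{0,0}|² = |d^1_{0,0}(β)|² = (-0.772141)² = 0.596202 (the z-rotation phases have unit modulus)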